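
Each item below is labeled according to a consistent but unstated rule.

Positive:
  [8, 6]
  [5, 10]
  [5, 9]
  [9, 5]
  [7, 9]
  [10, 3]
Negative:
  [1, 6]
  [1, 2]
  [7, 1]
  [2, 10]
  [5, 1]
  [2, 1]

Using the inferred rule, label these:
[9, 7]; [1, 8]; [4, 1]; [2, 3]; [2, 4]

A rule that fits every label: sum ≥ 13 — true of each 'Positive' example, false of each 'Negative' one.
[9, 7]: 9+7 = 16 — qualifies, so Positive.
[1, 8]: 1+8 = 9 — fails the rule, so Negative.
[4, 1]: 4+1 = 5 — fails the rule, so Negative.
[2, 3]: 2+3 = 5 — fails the rule, so Negative.
[2, 4]: 2+4 = 6 — fails the rule, so Negative.

Positive, Negative, Negative, Negative, Negative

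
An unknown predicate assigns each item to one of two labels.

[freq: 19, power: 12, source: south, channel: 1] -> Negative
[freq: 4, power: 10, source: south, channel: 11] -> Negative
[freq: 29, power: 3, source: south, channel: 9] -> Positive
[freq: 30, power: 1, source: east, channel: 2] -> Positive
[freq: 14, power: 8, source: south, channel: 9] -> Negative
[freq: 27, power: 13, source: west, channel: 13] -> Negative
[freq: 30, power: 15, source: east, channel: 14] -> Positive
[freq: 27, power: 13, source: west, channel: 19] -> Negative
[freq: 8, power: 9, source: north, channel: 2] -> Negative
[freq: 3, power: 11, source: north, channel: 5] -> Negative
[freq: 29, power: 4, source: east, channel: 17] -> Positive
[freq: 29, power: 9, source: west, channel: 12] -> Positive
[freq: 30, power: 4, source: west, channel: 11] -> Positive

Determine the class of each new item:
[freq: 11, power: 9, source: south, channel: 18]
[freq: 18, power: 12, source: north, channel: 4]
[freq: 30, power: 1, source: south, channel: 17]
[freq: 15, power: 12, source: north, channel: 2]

Negative, Negative, Positive, Negative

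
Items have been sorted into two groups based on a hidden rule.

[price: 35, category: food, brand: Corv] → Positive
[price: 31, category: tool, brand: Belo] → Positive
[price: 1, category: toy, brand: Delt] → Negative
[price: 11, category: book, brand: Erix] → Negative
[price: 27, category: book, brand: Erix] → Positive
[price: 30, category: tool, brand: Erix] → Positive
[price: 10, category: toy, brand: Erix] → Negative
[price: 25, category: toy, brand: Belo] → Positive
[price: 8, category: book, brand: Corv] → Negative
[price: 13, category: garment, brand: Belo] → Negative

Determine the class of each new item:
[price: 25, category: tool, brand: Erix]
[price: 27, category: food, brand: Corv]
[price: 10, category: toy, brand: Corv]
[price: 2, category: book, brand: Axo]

Every 'Positive' example satisfies: price ≥ 25. None of the 'Negative' examples do.
[price: 25, category: tool, brand: Erix]: Positive (price = 25).
[price: 27, category: food, brand: Corv]: Positive (price = 27).
[price: 10, category: toy, brand: Corv]: Negative (price = 10).
[price: 2, category: book, brand: Axo]: Negative (price = 2).

Positive, Positive, Negative, Negative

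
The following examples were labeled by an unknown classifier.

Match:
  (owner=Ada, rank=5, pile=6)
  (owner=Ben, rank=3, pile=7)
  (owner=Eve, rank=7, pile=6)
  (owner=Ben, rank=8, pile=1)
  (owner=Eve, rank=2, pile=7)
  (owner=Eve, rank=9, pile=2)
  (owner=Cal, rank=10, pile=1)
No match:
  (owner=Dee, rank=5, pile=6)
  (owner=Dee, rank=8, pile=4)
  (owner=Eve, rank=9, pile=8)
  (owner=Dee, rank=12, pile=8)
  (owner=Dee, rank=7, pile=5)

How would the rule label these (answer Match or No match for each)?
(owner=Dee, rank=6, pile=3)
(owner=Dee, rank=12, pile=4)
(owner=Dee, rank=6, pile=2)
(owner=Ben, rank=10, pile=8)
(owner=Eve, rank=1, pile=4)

No match, No match, No match, No match, Match

One predicate separates the groups cleanly: owner is not Dee AND pile ≤ 7.
(owner=Dee, rank=6, pile=3) → owner is Dee, pile = 3 → No match.
(owner=Dee, rank=12, pile=4) → owner is Dee, pile = 4 → No match.
(owner=Dee, rank=6, pile=2) → owner is Dee, pile = 2 → No match.
(owner=Ben, rank=10, pile=8) → owner is Ben, pile = 8 → No match.
(owner=Eve, rank=1, pile=4) → owner is Eve, pile = 4 → Match.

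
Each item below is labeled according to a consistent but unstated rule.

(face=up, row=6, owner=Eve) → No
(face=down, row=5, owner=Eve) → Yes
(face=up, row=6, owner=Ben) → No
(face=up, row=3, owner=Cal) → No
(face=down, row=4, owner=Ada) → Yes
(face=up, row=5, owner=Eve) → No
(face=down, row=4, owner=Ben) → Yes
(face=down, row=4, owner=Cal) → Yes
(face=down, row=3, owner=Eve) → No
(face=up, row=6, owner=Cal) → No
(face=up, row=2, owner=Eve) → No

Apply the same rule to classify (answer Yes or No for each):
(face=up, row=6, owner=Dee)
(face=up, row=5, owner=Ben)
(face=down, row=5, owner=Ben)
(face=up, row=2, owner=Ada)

A rule that fits every label: face is down AND row ≥ 4 — true of each 'Yes' example, false of each 'No' one.
(face=up, row=6, owner=Dee): face is up, row = 6, fails the rule → No. (face=up, row=5, owner=Ben): face is up, row = 5, fails the rule → No. (face=down, row=5, owner=Ben): face is down, row = 5, checks out → Yes. (face=up, row=2, owner=Ada): face is up, row = 2, fails the rule → No.

No, No, Yes, No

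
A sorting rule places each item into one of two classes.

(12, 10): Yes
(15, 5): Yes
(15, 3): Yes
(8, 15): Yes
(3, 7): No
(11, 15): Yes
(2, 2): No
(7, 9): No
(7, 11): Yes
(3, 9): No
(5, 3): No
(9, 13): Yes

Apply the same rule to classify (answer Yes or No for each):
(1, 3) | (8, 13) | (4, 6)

No, Yes, No

The distinguishing property — sum ≥ 18 — holds for all the 'Yes' cases and none of the 'No' cases.
(1, 3): 1+3 = 4, fails this test → No.
(8, 13): 8+13 = 21, passes → Yes.
(4, 6): 4+6 = 10, fails this test → No.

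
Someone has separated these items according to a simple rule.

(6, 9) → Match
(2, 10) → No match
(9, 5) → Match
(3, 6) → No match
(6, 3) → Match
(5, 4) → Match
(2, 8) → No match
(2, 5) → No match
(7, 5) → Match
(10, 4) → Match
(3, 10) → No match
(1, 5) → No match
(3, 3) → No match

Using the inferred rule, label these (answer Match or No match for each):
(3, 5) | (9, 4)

No match, Match

Every 'Match' example satisfies: first ≥ 4. None of the 'No match' examples do.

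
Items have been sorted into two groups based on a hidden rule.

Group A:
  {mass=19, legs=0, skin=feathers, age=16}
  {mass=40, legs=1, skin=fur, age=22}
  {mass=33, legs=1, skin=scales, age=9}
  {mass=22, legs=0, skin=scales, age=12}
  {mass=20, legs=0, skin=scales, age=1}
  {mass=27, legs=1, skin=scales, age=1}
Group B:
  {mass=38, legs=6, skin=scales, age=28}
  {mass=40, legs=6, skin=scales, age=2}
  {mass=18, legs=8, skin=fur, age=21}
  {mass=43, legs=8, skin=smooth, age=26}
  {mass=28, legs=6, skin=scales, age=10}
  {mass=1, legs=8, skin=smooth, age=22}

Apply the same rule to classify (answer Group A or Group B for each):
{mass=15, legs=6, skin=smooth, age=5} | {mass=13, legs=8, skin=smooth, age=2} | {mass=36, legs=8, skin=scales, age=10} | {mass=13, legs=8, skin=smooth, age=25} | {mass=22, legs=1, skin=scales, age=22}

Group B, Group B, Group B, Group B, Group A

The distinguishing property — legs ≤ 1 — holds for all the 'Group A' cases and none of the 'Group B' cases.
Group B: {mass=15, legs=6, skin=smooth, age=5}, since legs = 6. Group B: {mass=13, legs=8, skin=smooth, age=2}, since legs = 8. Group B: {mass=36, legs=8, skin=scales, age=10}, since legs = 8. Group B: {mass=13, legs=8, skin=smooth, age=25}, since legs = 8. Group A: {mass=22, legs=1, skin=scales, age=22}, since legs = 1.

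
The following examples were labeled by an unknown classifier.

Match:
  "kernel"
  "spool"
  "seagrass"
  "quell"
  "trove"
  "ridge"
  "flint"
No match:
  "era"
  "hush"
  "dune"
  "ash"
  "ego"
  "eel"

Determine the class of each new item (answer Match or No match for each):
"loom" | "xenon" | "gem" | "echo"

No match, Match, No match, No match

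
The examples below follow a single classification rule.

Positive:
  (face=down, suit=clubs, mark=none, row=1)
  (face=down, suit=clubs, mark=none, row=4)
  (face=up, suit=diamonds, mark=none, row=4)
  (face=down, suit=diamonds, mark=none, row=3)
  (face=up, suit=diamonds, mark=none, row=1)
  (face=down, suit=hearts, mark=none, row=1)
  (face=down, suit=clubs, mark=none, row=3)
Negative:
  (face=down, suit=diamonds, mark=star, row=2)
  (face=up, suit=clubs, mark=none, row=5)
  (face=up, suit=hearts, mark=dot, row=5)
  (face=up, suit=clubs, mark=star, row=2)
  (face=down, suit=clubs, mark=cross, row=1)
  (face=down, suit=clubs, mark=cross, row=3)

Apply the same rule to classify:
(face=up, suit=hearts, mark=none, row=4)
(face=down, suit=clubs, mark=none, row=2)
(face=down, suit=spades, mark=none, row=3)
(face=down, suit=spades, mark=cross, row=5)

Positive, Positive, Positive, Negative

The simplest hypothesis consistent with all the labels is: mark is none AND row ≤ 4.
Positive: (face=up, suit=hearts, mark=none, row=4), since mark is none, row = 4.
Positive: (face=down, suit=clubs, mark=none, row=2), since mark is none, row = 2.
Positive: (face=down, suit=spades, mark=none, row=3), since mark is none, row = 3.
Negative: (face=down, suit=spades, mark=cross, row=5), since mark is cross, row = 5.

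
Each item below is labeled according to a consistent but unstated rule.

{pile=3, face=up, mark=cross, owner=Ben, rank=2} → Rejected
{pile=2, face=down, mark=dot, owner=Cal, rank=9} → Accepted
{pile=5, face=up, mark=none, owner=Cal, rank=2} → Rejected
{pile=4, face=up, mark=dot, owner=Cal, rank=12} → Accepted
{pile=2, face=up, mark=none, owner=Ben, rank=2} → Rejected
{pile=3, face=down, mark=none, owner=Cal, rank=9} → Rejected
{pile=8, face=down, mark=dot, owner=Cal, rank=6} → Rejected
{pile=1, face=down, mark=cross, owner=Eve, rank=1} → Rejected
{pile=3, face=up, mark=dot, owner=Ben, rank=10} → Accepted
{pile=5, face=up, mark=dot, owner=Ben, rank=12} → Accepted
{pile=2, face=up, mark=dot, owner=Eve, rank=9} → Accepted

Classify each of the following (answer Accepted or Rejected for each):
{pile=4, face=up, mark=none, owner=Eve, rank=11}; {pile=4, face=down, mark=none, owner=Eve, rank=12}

Rejected, Rejected

One predicate separates the groups cleanly: mark is dot AND pile ≤ 5.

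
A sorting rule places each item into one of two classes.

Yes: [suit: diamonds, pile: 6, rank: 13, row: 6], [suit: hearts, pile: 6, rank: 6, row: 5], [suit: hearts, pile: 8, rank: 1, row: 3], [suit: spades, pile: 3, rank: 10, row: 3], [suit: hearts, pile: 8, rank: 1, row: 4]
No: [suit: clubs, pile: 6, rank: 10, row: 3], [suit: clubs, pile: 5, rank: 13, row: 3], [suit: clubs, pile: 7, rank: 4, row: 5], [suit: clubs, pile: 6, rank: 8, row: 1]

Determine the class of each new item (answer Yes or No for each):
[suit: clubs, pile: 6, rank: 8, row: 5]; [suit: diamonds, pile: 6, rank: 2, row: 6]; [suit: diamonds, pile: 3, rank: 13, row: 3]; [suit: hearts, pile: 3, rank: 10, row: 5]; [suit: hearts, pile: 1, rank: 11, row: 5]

No, Yes, Yes, Yes, Yes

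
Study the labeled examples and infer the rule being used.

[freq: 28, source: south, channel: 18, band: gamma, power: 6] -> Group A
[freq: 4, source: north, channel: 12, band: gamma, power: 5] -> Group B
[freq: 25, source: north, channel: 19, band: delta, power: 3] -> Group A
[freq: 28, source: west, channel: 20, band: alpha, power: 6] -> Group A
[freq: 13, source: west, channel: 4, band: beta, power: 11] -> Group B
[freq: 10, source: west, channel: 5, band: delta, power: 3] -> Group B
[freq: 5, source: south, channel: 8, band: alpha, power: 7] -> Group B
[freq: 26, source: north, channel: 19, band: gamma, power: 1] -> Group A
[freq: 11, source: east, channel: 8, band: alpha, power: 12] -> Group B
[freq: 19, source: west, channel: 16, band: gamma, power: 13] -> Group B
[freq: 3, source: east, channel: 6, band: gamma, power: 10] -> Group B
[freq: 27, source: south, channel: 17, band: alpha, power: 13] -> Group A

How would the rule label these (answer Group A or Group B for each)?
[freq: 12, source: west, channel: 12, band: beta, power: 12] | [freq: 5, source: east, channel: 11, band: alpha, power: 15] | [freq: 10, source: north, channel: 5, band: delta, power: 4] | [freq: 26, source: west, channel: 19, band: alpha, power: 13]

Group B, Group B, Group B, Group A

'Group A' ⟺ freq ≥ 25.
[freq: 12, source: west, channel: 12, band: beta, power: 12]: freq = 12, fails the rule → Group B.
[freq: 5, source: east, channel: 11, band: alpha, power: 15]: freq = 5, fails the rule → Group B.
[freq: 10, source: north, channel: 5, band: delta, power: 4]: freq = 10, fails the rule → Group B.
[freq: 26, source: west, channel: 19, band: alpha, power: 13]: freq = 26, checks out → Group A.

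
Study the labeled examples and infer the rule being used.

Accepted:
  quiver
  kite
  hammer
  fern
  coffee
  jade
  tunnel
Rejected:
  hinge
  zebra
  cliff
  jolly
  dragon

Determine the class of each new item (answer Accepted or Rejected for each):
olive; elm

The pattern is that an item is 'Accepted' exactly when: even length AND contains 'e'.
Rejected: olive, since length 5, has 'e'. Rejected: elm, since length 3, has 'e'.

Rejected, Rejected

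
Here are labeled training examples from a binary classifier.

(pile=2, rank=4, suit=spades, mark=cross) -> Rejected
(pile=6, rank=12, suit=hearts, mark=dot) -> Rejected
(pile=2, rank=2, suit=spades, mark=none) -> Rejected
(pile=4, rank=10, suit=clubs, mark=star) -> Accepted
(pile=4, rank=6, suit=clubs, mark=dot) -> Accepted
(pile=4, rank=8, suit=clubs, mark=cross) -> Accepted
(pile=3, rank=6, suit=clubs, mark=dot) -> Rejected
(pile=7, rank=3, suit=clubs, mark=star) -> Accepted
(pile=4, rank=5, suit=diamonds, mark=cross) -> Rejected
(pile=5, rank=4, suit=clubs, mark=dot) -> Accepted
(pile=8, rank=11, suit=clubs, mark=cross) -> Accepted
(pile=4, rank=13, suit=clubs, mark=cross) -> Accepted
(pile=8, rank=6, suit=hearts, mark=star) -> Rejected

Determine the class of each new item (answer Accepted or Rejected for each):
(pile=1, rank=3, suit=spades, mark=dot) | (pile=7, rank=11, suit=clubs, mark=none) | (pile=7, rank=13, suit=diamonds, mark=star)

One predicate separates the groups cleanly: suit is clubs AND pile ≥ 4.

Rejected, Accepted, Rejected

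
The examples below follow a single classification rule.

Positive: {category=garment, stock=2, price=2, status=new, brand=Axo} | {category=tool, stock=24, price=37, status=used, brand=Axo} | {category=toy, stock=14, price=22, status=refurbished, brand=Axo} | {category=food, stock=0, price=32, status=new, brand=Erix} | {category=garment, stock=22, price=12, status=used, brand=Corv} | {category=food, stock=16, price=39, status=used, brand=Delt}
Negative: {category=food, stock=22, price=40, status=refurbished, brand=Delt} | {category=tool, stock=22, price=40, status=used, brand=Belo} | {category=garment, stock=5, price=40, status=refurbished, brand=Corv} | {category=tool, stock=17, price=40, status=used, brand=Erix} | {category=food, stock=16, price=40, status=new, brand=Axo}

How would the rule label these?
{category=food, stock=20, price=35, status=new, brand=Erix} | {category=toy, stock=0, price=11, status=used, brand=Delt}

The rule appears to be: price ≤ 39.

Positive, Positive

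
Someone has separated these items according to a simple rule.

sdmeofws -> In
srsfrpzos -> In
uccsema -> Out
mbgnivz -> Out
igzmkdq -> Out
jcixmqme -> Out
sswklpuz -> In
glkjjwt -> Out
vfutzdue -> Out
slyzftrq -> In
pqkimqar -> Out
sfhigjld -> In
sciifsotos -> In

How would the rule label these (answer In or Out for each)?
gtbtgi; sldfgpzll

Out, In

Every 'In' example satisfies: starts with 's'. None of the 'Out' examples do.
gtbtgi: starts with 'g', doesn't match → Out. sldfgpzll: starts with 's', fits → In.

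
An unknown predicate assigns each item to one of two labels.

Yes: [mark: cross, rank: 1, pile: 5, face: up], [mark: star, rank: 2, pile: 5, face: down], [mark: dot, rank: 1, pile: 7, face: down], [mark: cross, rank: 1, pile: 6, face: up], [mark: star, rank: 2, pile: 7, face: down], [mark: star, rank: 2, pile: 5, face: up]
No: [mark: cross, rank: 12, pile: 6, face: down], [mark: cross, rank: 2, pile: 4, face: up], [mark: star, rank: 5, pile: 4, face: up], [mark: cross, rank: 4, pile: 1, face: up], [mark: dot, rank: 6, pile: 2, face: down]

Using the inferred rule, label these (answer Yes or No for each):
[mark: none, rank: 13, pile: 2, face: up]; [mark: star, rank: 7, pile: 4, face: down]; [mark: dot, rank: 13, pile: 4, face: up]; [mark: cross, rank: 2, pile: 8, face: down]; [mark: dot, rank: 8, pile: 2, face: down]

No, No, No, Yes, No

Every 'Yes' example satisfies: pile ≥ 5 AND rank ≤ 2. None of the 'No' examples do.
No: [mark: none, rank: 13, pile: 2, face: up], since pile = 2, rank = 13. No: [mark: star, rank: 7, pile: 4, face: down], since pile = 4, rank = 7. No: [mark: dot, rank: 13, pile: 4, face: up], since pile = 4, rank = 13. Yes: [mark: cross, rank: 2, pile: 8, face: down], since pile = 8, rank = 2. No: [mark: dot, rank: 8, pile: 2, face: down], since pile = 2, rank = 8.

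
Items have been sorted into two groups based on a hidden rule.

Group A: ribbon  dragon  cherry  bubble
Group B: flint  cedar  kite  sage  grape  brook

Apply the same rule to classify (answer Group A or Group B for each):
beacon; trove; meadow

Group A, Group B, Group A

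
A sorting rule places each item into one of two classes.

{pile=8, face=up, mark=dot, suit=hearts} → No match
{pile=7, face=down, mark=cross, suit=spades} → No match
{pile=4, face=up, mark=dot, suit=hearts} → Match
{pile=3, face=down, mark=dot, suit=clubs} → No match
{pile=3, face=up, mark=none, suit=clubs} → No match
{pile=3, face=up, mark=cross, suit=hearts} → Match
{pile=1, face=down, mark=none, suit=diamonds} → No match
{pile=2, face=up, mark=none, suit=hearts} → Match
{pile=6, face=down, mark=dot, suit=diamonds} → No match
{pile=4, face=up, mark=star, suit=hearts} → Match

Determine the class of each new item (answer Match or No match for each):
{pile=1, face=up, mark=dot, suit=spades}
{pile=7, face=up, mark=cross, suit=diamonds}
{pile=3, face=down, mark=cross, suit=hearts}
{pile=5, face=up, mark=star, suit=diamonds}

No match, No match, Match, No match

A rule that fits every label: suit is hearts AND pile ≤ 4 — true of each 'Match' example, false of each 'No match' one.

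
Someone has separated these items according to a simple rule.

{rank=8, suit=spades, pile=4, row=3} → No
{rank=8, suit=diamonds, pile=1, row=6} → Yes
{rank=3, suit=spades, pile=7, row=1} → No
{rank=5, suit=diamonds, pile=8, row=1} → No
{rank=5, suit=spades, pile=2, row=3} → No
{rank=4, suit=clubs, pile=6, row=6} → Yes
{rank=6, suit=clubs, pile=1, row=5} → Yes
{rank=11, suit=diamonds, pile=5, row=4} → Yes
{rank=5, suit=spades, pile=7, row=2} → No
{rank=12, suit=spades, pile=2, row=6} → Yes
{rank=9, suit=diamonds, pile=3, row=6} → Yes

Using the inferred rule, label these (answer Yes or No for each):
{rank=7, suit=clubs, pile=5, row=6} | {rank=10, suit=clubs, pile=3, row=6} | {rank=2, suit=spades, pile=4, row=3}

A rule that fits every label: row ≥ 4 — true of each 'Yes' example, false of each 'No' one.
{rank=7, suit=clubs, pile=5, row=6}: row = 6, has this property → Yes.
{rank=10, suit=clubs, pile=3, row=6}: row = 6, has this property → Yes.
{rank=2, suit=spades, pile=4, row=3}: row = 3, does not fit → No.

Yes, Yes, No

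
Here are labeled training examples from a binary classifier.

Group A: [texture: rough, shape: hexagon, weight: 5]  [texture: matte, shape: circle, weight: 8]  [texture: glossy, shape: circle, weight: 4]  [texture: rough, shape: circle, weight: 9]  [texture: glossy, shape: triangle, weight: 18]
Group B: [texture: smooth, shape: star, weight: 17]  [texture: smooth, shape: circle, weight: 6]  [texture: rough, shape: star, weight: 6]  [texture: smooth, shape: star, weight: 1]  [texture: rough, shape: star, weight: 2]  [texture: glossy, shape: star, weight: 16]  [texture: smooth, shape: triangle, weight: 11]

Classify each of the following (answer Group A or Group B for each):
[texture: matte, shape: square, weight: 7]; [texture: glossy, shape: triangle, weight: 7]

Group A, Group A

A rule that fits every label: shape is not star AND texture is not smooth — true of each 'Group A' example, false of each 'Group B' one.
Group A: [texture: matte, shape: square, weight: 7], since shape is square, texture is matte. Group A: [texture: glossy, shape: triangle, weight: 7], since shape is triangle, texture is glossy.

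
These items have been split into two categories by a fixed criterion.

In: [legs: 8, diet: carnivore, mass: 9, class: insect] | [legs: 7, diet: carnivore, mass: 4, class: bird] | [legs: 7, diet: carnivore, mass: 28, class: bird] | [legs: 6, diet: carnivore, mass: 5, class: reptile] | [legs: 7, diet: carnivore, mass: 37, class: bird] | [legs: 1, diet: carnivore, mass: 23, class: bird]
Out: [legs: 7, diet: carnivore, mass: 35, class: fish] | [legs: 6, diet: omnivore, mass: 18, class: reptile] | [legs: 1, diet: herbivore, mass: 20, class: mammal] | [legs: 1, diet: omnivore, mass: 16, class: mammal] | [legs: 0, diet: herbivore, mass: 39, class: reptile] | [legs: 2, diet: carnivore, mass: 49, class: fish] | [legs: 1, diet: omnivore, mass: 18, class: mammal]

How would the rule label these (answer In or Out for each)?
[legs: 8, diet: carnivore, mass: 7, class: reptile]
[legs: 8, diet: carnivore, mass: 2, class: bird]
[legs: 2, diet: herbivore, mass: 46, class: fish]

In, In, Out

A rule that fits every label: class is bird OR mass ≤ 9 — true of each 'In' example, false of each 'Out' one.
[legs: 8, diet: carnivore, mass: 7, class: reptile]: class is reptile, mass = 7, satisfies this → In. [legs: 8, diet: carnivore, mass: 2, class: bird]: class is bird, mass = 2, satisfies this → In. [legs: 2, diet: herbivore, mass: 46, class: fish]: class is fish, mass = 46, doesn't qualify → Out.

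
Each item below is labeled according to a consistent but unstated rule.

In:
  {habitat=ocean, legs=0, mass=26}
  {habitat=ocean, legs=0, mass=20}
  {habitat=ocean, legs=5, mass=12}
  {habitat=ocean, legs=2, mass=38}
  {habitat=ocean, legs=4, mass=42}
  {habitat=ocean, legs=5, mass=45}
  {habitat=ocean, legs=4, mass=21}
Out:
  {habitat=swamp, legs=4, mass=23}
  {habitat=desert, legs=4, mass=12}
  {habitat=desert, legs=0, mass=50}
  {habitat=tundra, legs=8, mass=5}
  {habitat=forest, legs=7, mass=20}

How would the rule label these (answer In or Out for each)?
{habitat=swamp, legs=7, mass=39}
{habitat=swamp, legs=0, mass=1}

Comparing the two groups points to one rule — habitat is ocean.
{habitat=swamp, legs=7, mass=39} — habitat is swamp, hence Out.
{habitat=swamp, legs=0, mass=1} — habitat is swamp, hence Out.

Out, Out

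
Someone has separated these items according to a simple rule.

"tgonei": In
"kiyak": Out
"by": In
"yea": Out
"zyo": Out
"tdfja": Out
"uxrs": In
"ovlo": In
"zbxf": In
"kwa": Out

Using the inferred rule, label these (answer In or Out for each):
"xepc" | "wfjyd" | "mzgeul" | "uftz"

In, Out, In, In

Looking at the examples, the only property every 'In' case has and every 'Out' case lacks is: even length.
"xepc": length 4 — passes, so In. "wfjyd": length 5 — does not pass, so Out. "mzgeul": length 6 — passes, so In. "uftz": length 4 — passes, so In.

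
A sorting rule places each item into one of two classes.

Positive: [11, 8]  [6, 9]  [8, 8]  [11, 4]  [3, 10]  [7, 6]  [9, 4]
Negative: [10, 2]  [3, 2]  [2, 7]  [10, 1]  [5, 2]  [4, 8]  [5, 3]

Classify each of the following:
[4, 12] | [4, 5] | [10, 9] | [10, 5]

Positive, Negative, Positive, Positive

All 'Positive' examples share one property — sum ≥ 13 — and every 'Negative' example lacks it.
[4, 12]: Positive (4+12 = 16). [4, 5]: Negative (4+5 = 9). [10, 9]: Positive (10+9 = 19). [10, 5]: Positive (10+5 = 15).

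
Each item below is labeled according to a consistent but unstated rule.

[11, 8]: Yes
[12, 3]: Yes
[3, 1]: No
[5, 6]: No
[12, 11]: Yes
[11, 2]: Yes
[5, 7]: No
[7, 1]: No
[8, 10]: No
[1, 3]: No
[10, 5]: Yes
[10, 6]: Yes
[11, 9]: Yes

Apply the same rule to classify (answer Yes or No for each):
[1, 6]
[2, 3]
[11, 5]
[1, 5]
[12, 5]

The pattern is that an item is 'Yes' exactly when: first ≥ 9.

No, No, Yes, No, Yes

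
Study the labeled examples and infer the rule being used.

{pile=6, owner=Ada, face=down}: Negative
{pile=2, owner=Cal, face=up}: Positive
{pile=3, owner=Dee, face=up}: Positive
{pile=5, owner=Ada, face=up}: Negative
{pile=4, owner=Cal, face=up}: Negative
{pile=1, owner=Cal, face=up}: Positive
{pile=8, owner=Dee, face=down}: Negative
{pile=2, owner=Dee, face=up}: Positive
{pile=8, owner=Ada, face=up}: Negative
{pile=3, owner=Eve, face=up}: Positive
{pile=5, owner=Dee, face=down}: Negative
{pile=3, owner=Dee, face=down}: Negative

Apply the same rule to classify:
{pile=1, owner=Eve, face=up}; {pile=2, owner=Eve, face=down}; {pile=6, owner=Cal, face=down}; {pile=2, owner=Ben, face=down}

The common property of the 'Positive' items is: face is up AND pile ≤ 3. No 'Negative' item has it.
{pile=1, owner=Eve, face=up}: face is up, pile = 1 — qualifies, so Positive.
{pile=2, owner=Eve, face=down}: face is down, pile = 2 — does not satisfy this, so Negative.
{pile=6, owner=Cal, face=down}: face is down, pile = 6 — does not satisfy this, so Negative.
{pile=2, owner=Ben, face=down}: face is down, pile = 2 — does not satisfy this, so Negative.

Positive, Negative, Negative, Negative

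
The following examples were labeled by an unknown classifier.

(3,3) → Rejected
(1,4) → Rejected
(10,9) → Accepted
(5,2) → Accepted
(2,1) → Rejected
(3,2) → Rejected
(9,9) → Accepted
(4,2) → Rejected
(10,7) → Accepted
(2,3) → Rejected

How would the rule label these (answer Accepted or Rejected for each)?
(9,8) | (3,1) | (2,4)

One predicate separates the groups cleanly: sum ≥ 7.

Accepted, Rejected, Rejected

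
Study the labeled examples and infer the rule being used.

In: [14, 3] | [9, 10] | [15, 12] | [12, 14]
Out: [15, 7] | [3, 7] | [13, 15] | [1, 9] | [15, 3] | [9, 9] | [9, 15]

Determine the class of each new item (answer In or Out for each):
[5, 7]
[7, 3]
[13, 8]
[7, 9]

Out, Out, In, Out

The pattern is that an item is 'In' exactly when: product is even.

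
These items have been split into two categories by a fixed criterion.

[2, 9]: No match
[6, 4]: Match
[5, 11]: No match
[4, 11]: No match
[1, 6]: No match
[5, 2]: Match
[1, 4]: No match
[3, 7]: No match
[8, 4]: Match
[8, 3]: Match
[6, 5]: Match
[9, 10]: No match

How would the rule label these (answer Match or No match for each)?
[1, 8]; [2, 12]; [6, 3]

The common property of the 'Match' items is: first > second. No 'No match' item has it.

No match, No match, Match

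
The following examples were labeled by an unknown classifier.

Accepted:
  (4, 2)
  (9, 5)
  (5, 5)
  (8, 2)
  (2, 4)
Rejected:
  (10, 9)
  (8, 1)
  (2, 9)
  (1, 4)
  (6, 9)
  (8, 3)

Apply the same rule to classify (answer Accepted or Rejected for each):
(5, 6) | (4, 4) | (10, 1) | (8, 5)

Rejected, Accepted, Rejected, Rejected

'Accepted' ⟺ sum is even.
Rejected: (5, 6), since 5+6 = 11. Accepted: (4, 4), since 4+4 = 8. Rejected: (10, 1), since 10+1 = 11. Rejected: (8, 5), since 8+5 = 13.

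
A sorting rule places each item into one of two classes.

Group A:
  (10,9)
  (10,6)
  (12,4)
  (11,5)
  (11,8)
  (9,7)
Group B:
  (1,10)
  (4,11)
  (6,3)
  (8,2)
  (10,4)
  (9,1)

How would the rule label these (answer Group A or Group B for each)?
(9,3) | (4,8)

Group B, Group B

The common property of the 'Group A' items is: sum ≥ 16. No 'Group B' item has it.
(9,3) → 9+3 = 12 → Group B.
(4,8) → 4+8 = 12 → Group B.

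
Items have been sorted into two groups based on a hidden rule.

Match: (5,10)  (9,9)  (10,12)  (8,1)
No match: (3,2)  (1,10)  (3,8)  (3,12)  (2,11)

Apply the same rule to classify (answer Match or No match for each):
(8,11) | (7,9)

Rule: first ≥ 5. This holds for each 'Match' example and fails for each 'No match' one.
(8,11) → first 8 → Match.
(7,9) → first 7 → Match.

Match, Match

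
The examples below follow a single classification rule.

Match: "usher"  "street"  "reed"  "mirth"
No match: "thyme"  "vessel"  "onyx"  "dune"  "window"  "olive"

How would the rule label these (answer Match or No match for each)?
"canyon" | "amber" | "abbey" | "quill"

One predicate separates the groups cleanly: contains 'r'.
"canyon": no 'r', fails the rule → No match. "amber": has 'r', meets the rule → Match. "abbey": no 'r', fails the rule → No match. "quill": no 'r', fails the rule → No match.

No match, Match, No match, No match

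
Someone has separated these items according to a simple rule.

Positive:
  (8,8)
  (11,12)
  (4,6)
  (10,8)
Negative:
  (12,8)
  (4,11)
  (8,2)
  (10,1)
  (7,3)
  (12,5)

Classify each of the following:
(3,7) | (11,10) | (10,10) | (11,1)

Negative, Positive, Positive, Negative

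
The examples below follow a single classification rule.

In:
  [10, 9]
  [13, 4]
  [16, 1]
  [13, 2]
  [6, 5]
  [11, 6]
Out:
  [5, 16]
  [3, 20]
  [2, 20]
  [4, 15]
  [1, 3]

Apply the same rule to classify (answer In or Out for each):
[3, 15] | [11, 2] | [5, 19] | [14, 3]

Out, In, Out, In

One predicate separates the groups cleanly: first > second.
[3, 15] — 3 < 15, hence Out. [11, 2] — 11 > 2, hence In. [5, 19] — 5 < 19, hence Out. [14, 3] — 14 > 3, hence In.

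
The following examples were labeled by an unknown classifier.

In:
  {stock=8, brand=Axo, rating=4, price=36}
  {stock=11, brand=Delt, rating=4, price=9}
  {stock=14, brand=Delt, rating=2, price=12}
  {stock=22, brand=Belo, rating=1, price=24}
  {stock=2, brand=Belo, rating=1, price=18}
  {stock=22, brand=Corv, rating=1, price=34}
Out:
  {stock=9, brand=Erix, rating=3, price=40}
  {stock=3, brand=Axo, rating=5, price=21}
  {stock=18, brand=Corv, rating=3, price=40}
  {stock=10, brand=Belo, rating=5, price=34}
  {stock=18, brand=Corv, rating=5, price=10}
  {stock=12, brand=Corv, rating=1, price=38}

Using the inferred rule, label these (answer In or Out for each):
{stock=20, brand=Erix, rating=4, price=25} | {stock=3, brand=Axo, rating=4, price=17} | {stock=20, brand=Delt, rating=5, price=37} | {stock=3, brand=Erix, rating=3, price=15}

In, In, Out, In

One predicate separates the groups cleanly: price ≤ 36 AND rating ≤ 4.
{stock=20, brand=Erix, rating=4, price=25}: In (price = 25, rating = 4). {stock=3, brand=Axo, rating=4, price=17}: In (price = 17, rating = 4). {stock=20, brand=Delt, rating=5, price=37}: Out (price = 37, rating = 5). {stock=3, brand=Erix, rating=3, price=15}: In (price = 15, rating = 3).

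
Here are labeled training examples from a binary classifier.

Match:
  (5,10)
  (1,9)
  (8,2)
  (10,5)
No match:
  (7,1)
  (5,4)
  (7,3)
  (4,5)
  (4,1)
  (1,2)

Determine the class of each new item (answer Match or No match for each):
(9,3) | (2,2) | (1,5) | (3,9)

Match, No match, No match, Match

The rule appears to be: max ≥ 8.
(9,3) — max 9, hence Match. (2,2) — max 2, hence No match. (1,5) — max 5, hence No match. (3,9) — max 9, hence Match.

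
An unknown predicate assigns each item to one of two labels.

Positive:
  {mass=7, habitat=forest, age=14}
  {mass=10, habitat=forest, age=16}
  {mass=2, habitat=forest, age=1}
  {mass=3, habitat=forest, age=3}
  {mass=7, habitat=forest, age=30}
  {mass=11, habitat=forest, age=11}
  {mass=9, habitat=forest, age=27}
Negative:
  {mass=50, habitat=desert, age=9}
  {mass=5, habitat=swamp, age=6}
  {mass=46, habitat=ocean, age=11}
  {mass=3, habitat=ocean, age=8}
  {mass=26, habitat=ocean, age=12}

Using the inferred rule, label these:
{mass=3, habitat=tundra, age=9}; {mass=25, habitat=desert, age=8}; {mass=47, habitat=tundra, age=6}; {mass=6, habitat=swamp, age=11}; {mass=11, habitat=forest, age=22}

All 'Positive' examples share one property — habitat is forest — and every 'Negative' example lacks it.
{mass=3, habitat=tundra, age=9} — habitat is tundra, hence Negative. {mass=25, habitat=desert, age=8} — habitat is desert, hence Negative. {mass=47, habitat=tundra, age=6} — habitat is tundra, hence Negative. {mass=6, habitat=swamp, age=11} — habitat is swamp, hence Negative. {mass=11, habitat=forest, age=22} — habitat is forest, hence Positive.

Negative, Negative, Negative, Negative, Positive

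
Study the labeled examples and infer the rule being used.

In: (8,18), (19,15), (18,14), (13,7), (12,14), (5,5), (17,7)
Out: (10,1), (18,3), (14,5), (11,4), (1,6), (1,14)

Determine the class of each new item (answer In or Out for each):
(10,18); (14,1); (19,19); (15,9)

In, Out, In, In

One predicate separates the groups cleanly: sum is even.
In: (10,18), since 10+18 = 28.
Out: (14,1), since 14+1 = 15.
In: (19,19), since 19+19 = 38.
In: (15,9), since 15+9 = 24.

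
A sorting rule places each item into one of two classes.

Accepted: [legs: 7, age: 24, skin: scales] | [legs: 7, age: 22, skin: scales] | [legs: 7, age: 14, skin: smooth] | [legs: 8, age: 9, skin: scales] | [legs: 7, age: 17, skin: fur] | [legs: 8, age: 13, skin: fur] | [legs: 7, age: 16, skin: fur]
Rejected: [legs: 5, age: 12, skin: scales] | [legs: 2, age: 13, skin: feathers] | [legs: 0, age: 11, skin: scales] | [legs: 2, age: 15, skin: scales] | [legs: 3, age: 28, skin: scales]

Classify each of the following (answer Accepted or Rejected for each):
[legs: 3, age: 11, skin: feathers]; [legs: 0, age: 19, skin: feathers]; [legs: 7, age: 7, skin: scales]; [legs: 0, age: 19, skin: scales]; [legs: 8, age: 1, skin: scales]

The classifier is using: legs ≥ 7.
[legs: 3, age: 11, skin: feathers]: Rejected (legs = 3). [legs: 0, age: 19, skin: feathers]: Rejected (legs = 0). [legs: 7, age: 7, skin: scales]: Accepted (legs = 7). [legs: 0, age: 19, skin: scales]: Rejected (legs = 0). [legs: 8, age: 1, skin: scales]: Accepted (legs = 8).

Rejected, Rejected, Accepted, Rejected, Accepted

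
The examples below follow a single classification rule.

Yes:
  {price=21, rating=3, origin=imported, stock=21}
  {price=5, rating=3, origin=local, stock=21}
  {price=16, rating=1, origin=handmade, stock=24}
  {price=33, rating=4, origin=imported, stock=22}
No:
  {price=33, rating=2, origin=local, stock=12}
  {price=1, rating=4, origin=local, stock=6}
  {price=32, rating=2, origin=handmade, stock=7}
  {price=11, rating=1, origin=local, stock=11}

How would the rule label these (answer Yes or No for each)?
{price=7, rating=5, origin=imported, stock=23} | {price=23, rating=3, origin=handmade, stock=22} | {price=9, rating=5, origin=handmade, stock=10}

Yes, Yes, No

The pattern is that an item is 'Yes' exactly when: stock ≥ 21.
{price=7, rating=5, origin=imported, stock=23}: stock = 23, matches → Yes.
{price=23, rating=3, origin=handmade, stock=22}: stock = 22, matches → Yes.
{price=9, rating=5, origin=handmade, stock=10}: stock = 10, does not pass → No.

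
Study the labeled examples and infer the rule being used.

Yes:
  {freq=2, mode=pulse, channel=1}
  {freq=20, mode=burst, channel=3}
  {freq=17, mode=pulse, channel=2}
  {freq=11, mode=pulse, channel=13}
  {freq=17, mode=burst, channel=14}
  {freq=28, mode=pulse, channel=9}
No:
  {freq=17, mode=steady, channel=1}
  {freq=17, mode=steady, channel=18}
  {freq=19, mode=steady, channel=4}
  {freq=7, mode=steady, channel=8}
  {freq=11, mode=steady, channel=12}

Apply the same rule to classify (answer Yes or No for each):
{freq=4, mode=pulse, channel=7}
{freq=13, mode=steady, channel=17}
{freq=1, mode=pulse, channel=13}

Yes, No, Yes

The classifier is using: mode is not steady.
Yes: {freq=4, mode=pulse, channel=7}, since mode is pulse.
No: {freq=13, mode=steady, channel=17}, since mode is steady.
Yes: {freq=1, mode=pulse, channel=13}, since mode is pulse.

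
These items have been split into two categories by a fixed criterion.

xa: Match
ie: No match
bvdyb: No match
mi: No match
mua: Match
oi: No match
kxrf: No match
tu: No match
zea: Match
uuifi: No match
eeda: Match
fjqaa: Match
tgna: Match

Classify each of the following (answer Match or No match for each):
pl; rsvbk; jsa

The pattern is that an item is 'Match' exactly when: contains 'a'.
pl: no 'a', lacks this property → No match. rsvbk: no 'a', lacks this property → No match. jsa: has 'a', fits → Match.

No match, No match, Match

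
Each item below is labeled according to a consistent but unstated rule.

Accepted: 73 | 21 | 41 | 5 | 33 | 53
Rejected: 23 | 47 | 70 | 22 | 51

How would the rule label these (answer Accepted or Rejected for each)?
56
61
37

Rejected, Accepted, Accepted

Comparing the two groups points to one rule — ≡ 1 (mod 4).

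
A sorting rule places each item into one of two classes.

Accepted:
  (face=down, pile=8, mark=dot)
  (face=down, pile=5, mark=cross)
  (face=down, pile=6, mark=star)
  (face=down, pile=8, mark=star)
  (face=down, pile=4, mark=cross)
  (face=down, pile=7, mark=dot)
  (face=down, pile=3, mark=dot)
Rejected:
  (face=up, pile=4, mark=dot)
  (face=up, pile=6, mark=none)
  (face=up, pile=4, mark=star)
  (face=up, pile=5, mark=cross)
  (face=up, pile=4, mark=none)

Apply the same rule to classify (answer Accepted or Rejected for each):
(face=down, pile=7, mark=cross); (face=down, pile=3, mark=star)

The distinguishing property — face is down — holds for all the 'Accepted' cases and none of the 'Rejected' cases.

Accepted, Accepted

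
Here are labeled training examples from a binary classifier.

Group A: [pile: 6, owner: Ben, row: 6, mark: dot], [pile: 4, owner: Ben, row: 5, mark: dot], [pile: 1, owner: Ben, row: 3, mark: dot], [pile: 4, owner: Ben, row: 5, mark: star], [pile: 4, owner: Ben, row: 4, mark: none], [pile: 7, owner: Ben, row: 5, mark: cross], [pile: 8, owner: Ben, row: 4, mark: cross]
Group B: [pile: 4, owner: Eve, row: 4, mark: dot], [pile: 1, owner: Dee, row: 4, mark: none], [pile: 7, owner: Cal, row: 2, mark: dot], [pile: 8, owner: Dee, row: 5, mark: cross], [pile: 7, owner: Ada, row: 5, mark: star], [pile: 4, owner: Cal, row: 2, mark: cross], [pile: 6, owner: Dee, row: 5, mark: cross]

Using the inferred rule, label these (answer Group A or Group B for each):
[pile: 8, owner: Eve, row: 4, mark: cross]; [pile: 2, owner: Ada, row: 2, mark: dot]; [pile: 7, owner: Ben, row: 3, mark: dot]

Group B, Group B, Group A

Rule: owner is Ben. This holds for each 'Group A' example and fails for each 'Group B' one.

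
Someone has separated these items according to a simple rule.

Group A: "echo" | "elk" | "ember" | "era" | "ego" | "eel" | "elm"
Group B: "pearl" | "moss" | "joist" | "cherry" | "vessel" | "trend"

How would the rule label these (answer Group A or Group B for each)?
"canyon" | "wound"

Rule: starts with 'e'. This holds for each 'Group A' example and fails for each 'Group B' one.
"canyon" → starts with 'c' → Group B. "wound" → starts with 'w' → Group B.

Group B, Group B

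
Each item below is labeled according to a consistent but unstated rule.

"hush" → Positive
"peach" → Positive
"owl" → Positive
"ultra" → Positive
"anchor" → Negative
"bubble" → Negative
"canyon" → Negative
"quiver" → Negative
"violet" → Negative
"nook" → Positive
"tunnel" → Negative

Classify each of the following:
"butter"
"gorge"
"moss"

Negative, Positive, Positive

The common property of the 'Positive' items is: length ≤ 5. No 'Negative' item has it.
"butter" → length 6 → Negative.
"gorge" → length 5 → Positive.
"moss" → length 4 → Positive.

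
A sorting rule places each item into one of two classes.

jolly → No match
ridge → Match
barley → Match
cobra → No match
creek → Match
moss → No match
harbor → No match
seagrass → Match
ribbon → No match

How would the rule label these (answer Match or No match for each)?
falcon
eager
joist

No match, Match, No match

The rule appears to be: contains 'e'.
falcon: no 'e' — lacks this property, so No match.
eager: has 'e' — passes, so Match.
joist: no 'e' — lacks this property, so No match.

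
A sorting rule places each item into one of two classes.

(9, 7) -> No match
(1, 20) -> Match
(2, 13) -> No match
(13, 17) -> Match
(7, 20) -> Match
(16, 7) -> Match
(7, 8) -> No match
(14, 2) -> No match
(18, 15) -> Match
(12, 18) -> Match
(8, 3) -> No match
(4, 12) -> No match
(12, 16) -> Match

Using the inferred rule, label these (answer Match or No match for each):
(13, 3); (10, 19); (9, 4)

'Match' ⟺ sum ≥ 21.
(13, 3) — 13+3 = 16, hence No match.
(10, 19) — 10+19 = 29, hence Match.
(9, 4) — 9+4 = 13, hence No match.

No match, Match, No match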